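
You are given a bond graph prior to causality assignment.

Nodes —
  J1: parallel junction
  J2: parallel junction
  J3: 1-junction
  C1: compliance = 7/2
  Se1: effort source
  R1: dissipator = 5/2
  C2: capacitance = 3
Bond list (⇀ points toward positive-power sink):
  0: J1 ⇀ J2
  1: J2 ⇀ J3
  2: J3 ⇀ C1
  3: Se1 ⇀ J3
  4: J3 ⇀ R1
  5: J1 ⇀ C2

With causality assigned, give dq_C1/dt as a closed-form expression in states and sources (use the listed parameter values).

dq_C1/dt = 2*E_Se1/5 - 4*q_C1/35 + 2*q_C2/15

#3 →J3  (source Se1 imposes e)
#2 →J3  (prefer integral on C1)
#5 →J1  (prefer integral on C2)
#0 →J2  (J1 effort already set via bond 5)
#1 →J3  (J2: bond 0 brought effort, rest push out)
#4 →R1  (closing 1-jn rule on J3)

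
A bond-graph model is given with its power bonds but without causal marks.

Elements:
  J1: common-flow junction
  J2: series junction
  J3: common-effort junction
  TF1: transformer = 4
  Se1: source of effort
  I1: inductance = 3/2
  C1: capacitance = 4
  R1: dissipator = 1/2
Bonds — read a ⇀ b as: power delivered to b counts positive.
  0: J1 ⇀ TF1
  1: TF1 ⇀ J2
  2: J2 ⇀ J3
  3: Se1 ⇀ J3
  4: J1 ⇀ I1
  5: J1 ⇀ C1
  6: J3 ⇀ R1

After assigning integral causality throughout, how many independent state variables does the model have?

2  (C1, I1 all integral)

bond 3 →J3  (Se1 (Se) sets effort on bond)
bond 2 →J2  (common-e at J3 fixed by 3)
bond 6 →R1  (common-e at J3 fixed by 3)
bond 1 →TF1  (only one flow-in slot at J2)
bond 0 →J1  (through TF1, causality passes straight; one stroke at TF1)
bond 4 →I1  (I1 outputs flow p/I1)
bond 5 →J1  (J1 flow already set via bond 4)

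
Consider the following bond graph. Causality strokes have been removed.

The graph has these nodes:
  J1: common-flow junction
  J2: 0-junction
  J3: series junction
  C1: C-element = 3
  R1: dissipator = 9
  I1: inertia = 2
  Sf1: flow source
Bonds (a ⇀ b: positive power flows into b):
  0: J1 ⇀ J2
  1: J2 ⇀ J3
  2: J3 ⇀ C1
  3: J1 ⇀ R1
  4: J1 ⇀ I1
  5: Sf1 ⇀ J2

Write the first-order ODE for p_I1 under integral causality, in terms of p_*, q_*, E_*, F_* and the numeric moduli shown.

bond 5 |Sf1  (source Sf1 imposes f)
bond 2 |J3  (prefer integral on C1)
bond 1 |J2  (J3: last free bond brings flow in)
bond 0 |J1  (common-e at J2 fixed by 1)
bond 4 |I1  (prefer integral on I1)
bond 3 |J1  (J1: bond 4 brought flow, rest push out)

dp_I1/dt = -9*p_I1/2 - q_C1/3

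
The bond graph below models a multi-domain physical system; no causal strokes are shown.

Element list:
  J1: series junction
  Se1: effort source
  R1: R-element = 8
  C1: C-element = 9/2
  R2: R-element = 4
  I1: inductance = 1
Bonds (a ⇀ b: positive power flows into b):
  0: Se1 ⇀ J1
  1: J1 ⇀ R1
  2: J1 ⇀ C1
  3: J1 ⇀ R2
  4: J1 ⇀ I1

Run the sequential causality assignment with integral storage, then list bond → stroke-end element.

b0 →J1  (Se1: effort source, stroke at far end)
b2 →J1  (prefer integral on C1)
b4 →I1  (prefer integral on I1)
b1 →J1  (common-f at J1 fixed by 4)
b3 →J1  (1-jn J1 has f-setter on 4)

b0 stroke→J1
b1 stroke→J1
b2 stroke→J1
b3 stroke→J1
b4 stroke→I1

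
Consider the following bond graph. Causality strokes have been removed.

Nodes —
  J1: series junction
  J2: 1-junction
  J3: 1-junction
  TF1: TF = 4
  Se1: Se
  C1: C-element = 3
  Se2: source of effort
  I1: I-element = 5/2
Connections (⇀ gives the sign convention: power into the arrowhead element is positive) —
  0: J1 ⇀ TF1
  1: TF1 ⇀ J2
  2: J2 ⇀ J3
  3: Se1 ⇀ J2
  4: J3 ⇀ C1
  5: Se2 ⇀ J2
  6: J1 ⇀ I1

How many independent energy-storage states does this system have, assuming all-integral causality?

β3 stroke→J2  (Se1 fixes effort; stroke away)
β5 stroke→J2  (Se2 (Se) sets effort on bond)
β4 stroke→J3  (C1 integral (e out))
β2 stroke→J2  (closing 1-jn rule on J3)
β1 stroke→TF1  (only one flow-in slot at J2)
β0 stroke→J1  (TF1: transformer flips bond 1)
β6 stroke→I1  (only one flow-in slot at J1)

2  (C1, I1 all integral)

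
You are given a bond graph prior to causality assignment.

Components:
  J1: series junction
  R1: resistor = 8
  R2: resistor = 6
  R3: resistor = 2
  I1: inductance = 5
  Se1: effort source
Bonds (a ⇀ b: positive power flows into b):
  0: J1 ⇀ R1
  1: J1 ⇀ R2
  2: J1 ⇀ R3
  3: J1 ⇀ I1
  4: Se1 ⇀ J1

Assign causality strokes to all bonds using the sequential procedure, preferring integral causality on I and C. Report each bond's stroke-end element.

bond 4 |J1  (Se1 (Se) sets effort on bond)
bond 3 |I1  (I1 outputs flow p/I1)
bond 0 |J1  (1-jn J1 has f-setter on 3)
bond 1 |J1  (J1 flow already set via bond 3)
bond 2 |J1  (J1 flow already set via bond 3)

bond 0 stroke at J1
bond 1 stroke at J1
bond 2 stroke at J1
bond 3 stroke at I1
bond 4 stroke at J1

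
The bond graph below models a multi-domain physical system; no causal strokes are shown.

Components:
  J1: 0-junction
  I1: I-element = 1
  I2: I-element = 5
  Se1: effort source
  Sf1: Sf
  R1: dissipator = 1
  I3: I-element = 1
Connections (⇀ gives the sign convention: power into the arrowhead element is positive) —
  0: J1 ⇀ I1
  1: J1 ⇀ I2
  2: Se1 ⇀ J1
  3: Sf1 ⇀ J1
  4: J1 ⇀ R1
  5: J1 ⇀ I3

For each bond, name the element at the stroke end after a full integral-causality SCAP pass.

β2 →J1  (Se1 fixes effort; stroke away)
β3 →Sf1  (source Sf1 imposes f)
β0 →I1  (J1: bond 2 brought effort, rest push out)
β1 →I2  (0-jn J1 has e-setter on 2)
β4 →R1  (common-e at J1 fixed by 2)
β5 →I3  (0-jn J1 has e-setter on 2)

bond 0 →I1
bond 1 →I2
bond 2 →J1
bond 3 →Sf1
bond 4 →R1
bond 5 →I3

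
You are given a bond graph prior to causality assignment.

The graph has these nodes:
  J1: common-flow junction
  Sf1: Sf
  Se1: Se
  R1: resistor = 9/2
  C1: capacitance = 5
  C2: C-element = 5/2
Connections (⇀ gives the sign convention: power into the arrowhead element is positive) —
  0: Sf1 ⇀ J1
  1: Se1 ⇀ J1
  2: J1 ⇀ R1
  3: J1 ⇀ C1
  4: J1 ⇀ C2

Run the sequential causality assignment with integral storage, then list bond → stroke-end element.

β0 →Sf1  (Sf1 (Sf) sets flow on bond)
β1 →J1  (Se1 fixes effort; stroke away)
β2 →J1  (J1 flow already set via bond 0)
β3 →J1  (common-f at J1 fixed by 0)
β4 →J1  (1-jn J1 has f-setter on 0)

#0 |Sf1
#1 |J1
#2 |J1
#3 |J1
#4 |J1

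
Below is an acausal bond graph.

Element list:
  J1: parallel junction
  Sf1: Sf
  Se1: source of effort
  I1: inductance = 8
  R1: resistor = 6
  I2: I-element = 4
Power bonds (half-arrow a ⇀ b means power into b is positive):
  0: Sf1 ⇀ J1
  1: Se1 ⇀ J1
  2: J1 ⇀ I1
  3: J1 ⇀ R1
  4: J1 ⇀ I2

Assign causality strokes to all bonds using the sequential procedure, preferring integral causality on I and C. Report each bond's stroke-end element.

b0 stroke at Sf1  (Sf1: flow source, stroke at near end)
b1 stroke at J1  (source Se1 imposes e)
b2 stroke at I1  (J1: bond 1 brought effort, rest push out)
b3 stroke at R1  (J1 effort already set via bond 1)
b4 stroke at I2  (J1: bond 1 brought effort, rest push out)

b0 stroke→Sf1
b1 stroke→J1
b2 stroke→I1
b3 stroke→R1
b4 stroke→I2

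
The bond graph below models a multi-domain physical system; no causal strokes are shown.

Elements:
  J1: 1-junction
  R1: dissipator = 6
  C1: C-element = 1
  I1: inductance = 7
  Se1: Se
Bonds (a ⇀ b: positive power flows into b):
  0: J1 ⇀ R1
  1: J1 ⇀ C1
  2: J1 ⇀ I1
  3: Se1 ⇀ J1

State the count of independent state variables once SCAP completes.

2  (C1, I1 all integral)

b3 →J1  (Se1 (Se) sets effort on bond)
b1 →J1  (C1: C, integral causality)
b2 →I1  (I1 outputs flow p/I1)
b0 →J1  (common-f at J1 fixed by 2)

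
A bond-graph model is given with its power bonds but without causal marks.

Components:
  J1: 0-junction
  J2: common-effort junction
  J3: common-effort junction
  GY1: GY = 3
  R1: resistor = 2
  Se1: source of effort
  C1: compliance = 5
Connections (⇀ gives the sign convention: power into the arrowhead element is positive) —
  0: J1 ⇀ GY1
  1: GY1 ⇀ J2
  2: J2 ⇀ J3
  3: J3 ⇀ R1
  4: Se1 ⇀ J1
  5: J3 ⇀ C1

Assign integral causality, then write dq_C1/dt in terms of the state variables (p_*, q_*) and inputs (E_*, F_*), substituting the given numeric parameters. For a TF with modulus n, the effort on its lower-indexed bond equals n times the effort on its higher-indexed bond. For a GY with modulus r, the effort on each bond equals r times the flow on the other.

β4 stroke at J1  (source Se1 imposes e)
β0 stroke at GY1  (J1: bond 4 brought effort, rest push out)
β1 stroke at GY1  (GY1 both-in/both-out from 0)
β2 stroke at J2  (only one effort-in slot at J2)
β5 stroke at J3  (C1 outputs effort q/C1)
β3 stroke at R1  (0-jn J3 has e-setter on 5)

dq_C1/dt = E_Se1/3 - q_C1/10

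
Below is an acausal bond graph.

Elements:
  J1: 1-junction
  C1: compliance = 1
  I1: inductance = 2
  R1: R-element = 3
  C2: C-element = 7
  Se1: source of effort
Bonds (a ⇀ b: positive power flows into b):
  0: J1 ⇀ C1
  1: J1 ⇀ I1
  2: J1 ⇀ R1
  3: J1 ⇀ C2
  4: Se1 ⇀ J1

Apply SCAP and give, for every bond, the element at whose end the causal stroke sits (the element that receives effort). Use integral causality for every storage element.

bond 0 stroke→J1
bond 1 stroke→I1
bond 2 stroke→J1
bond 3 stroke→J1
bond 4 stroke→J1

β4 →J1  (Se1: effort source, stroke at far end)
β0 →J1  (prefer integral on C1)
β1 →I1  (I1 outputs flow p/I1)
β2 →J1  (J1: bond 1 brought flow, rest push out)
β3 →J1  (J1 flow already set via bond 1)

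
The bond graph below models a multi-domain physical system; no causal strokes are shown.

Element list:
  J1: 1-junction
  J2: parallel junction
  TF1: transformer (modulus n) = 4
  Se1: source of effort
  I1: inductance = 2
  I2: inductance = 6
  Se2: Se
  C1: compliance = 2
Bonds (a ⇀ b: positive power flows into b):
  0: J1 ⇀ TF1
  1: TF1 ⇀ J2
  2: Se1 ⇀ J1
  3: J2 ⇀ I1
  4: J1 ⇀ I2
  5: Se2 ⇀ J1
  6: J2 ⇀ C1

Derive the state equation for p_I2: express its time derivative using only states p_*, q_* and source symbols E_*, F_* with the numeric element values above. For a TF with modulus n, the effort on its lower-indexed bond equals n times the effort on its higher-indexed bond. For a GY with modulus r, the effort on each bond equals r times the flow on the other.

dp_I2/dt = E_Se1 + E_Se2 - 2*q_C1

β2 stroke→J1  (Se1: effort source, stroke at far end)
β5 stroke→J1  (Se2 (Se) sets effort on bond)
β3 stroke→I1  (prefer integral on I1)
β4 stroke→I2  (I2: I, integral causality)
β0 stroke→J1  (1-jn J1 has f-setter on 4)
β1 stroke→TF1  (TF1 one-in-one-out from 0)
β6 stroke→J2  (J2: last free bond brings effort in)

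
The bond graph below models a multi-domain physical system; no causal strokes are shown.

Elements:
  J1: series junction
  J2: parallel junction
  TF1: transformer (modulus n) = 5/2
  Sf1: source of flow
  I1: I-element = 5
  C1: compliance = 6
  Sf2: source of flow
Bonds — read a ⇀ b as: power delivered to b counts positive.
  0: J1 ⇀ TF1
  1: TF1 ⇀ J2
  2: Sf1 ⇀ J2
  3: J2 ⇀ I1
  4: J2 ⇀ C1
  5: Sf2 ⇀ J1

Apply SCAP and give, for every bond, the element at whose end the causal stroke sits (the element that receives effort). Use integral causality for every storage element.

bond 0 stroke at J1
bond 1 stroke at TF1
bond 2 stroke at Sf1
bond 3 stroke at I1
bond 4 stroke at J2
bond 5 stroke at Sf2

bond 2 stroke→Sf1  (source Sf1 imposes f)
bond 5 stroke→Sf2  (Sf2: flow source, stroke at near end)
bond 0 stroke→J1  (common-f at J1 fixed by 5)
bond 1 stroke→TF1  (TF1: transformer flips bond 0)
bond 3 stroke→I1  (prefer integral on I1)
bond 4 stroke→J2  (J2 needs exactly one e-in)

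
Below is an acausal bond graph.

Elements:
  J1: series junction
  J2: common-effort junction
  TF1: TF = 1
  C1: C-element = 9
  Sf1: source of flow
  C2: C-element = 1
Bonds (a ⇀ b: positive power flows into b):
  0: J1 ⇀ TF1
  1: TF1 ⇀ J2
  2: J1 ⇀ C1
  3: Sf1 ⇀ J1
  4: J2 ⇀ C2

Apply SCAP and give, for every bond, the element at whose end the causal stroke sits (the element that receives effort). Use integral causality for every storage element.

β3 stroke at Sf1  (Sf1: flow source, stroke at near end)
β0 stroke at J1  (1-jn J1 has f-setter on 3)
β2 stroke at J1  (J1: bond 3 brought flow, rest push out)
β1 stroke at TF1  (TF TF1: opposite of bond 0)
β4 stroke at J2  (J2: last free bond brings effort in)

β0 |J1
β1 |TF1
β2 |J1
β3 |Sf1
β4 |J2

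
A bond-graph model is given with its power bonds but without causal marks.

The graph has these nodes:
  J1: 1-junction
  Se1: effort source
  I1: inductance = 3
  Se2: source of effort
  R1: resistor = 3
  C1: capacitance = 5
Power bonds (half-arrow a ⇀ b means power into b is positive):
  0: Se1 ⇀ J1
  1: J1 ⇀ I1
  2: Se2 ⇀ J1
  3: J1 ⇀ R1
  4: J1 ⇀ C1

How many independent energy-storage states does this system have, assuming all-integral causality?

bond 0 stroke→J1  (Se1 (Se) sets effort on bond)
bond 2 stroke→J1  (source Se2 imposes e)
bond 1 stroke→I1  (I1 integral (f out))
bond 3 stroke→J1  (J1 flow already set via bond 1)
bond 4 stroke→J1  (common-f at J1 fixed by 1)

2  (C1, I1 all integral)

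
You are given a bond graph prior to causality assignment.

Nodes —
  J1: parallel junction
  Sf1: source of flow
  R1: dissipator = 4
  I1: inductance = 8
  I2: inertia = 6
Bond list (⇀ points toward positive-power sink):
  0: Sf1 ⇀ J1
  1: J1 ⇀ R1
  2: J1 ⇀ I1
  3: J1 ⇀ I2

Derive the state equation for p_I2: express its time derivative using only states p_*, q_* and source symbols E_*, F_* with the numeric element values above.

bond 0 |Sf1  (Sf1 (Sf) sets flow on bond)
bond 2 |I1  (prefer integral on I1)
bond 3 |I2  (I2 outputs flow p/I2)
bond 1 |J1  (J1 needs exactly one e-in)

dp_I2/dt = 4*F_Sf1 - p_I1/2 - 2*p_I2/3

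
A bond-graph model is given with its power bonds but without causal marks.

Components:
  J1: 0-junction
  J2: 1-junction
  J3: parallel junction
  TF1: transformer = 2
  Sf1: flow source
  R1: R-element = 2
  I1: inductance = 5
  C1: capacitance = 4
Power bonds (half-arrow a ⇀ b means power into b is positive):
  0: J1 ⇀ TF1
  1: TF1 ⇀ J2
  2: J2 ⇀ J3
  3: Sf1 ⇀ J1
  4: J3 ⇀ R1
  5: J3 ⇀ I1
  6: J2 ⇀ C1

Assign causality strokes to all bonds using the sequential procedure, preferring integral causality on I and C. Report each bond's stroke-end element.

#3 stroke→Sf1  (Sf1 fixes flow; stroke at Sf1)
#0 stroke→J1  (J1: last free bond brings effort in)
#1 stroke→TF1  (through TF1, causality passes straight; one stroke at TF1)
#2 stroke→J2  (1-jn J2 has f-setter on 1)
#6 stroke→J2  (J2: bond 1 brought flow, rest push out)
#5 stroke→I1  (prefer integral on I1)
#4 stroke→J3  (closing 0-jn rule on J3)

#0 stroke→J1
#1 stroke→TF1
#2 stroke→J2
#3 stroke→Sf1
#4 stroke→J3
#5 stroke→I1
#6 stroke→J2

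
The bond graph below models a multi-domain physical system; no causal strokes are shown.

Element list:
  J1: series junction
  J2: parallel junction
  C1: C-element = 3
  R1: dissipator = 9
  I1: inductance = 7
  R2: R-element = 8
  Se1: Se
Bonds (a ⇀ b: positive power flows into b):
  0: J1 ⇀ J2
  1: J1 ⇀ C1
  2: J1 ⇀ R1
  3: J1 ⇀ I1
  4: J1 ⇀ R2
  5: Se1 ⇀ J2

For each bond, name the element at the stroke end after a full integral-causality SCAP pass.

β0 →J1
β1 →J1
β2 →J1
β3 →I1
β4 →J1
β5 →J2

b5 →J2  (source Se1 imposes e)
b0 →J1  (common-e at J2 fixed by 5)
b1 →J1  (C1 outputs effort q/C1)
b3 →I1  (I1 outputs flow p/I1)
b2 →J1  (1-jn J1 has f-setter on 3)
b4 →J1  (J1: bond 3 brought flow, rest push out)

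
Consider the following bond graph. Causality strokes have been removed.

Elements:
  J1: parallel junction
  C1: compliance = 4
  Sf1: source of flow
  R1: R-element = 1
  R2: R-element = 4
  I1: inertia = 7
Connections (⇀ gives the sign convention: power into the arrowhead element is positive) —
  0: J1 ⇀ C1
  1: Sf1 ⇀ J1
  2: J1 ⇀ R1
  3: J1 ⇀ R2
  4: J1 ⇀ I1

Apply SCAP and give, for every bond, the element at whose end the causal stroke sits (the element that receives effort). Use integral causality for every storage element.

β1 |Sf1  (source Sf1 imposes f)
β0 |J1  (C1 integral (e out))
β2 |R1  (J1: bond 0 brought effort, rest push out)
β3 |R2  (0-jn J1 has e-setter on 0)
β4 |I1  (J1: bond 0 brought effort, rest push out)

bond 0 →J1
bond 1 →Sf1
bond 2 →R1
bond 3 →R2
bond 4 →I1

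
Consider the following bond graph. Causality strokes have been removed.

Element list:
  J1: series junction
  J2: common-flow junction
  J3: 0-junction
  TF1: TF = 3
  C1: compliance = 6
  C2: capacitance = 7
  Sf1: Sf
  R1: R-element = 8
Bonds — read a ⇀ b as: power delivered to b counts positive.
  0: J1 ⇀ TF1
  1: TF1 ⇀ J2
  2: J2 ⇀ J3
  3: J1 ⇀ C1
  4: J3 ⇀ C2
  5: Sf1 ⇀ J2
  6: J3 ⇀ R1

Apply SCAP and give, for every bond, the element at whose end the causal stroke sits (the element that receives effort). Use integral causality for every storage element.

β0 stroke at TF1
β1 stroke at J2
β2 stroke at J2
β3 stroke at J1
β4 stroke at J3
β5 stroke at Sf1
β6 stroke at R1

bond 5 stroke at Sf1  (Sf1: flow source, stroke at near end)
bond 1 stroke at J2  (common-f at J2 fixed by 5)
bond 2 stroke at J2  (J2 flow already set via bond 5)
bond 0 stroke at TF1  (through TF1, causality passes straight; one stroke at TF1)
bond 3 stroke at J1  (J1 flow already set via bond 0)
bond 4 stroke at J3  (C2 integral (e out))
bond 6 stroke at R1  (0-jn J3 has e-setter on 4)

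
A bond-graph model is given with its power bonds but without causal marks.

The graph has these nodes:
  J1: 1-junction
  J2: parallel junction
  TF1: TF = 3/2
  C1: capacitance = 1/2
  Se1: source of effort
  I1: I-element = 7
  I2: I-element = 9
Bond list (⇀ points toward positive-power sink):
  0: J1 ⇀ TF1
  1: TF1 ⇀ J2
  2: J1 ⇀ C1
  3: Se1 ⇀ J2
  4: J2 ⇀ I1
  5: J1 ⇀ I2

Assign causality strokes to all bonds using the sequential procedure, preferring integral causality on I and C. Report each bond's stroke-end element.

#3 →J2  (Se1: effort source, stroke at far end)
#1 →TF1  (0-jn J2 has e-setter on 3)
#4 →I1  (J2 effort already set via bond 3)
#0 →J1  (TF1 one-in-one-out from 1)
#2 →J1  (prefer integral on C1)
#5 →I2  (closing 1-jn rule on J1)

bond 0 |J1
bond 1 |TF1
bond 2 |J1
bond 3 |J2
bond 4 |I1
bond 5 |I2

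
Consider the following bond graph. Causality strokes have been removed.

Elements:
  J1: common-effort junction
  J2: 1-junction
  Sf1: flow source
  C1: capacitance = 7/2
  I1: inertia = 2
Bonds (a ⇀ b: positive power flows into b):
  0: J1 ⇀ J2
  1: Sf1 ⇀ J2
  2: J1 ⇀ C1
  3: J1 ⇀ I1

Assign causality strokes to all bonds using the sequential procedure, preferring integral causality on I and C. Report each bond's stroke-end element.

#0 stroke→J2
#1 stroke→Sf1
#2 stroke→J1
#3 stroke→I1

b1 stroke at Sf1  (Sf1 fixes flow; stroke at Sf1)
b0 stroke at J2  (1-jn J2 has f-setter on 1)
b2 stroke at J1  (C1: C, integral causality)
b3 stroke at I1  (J1: bond 2 brought effort, rest push out)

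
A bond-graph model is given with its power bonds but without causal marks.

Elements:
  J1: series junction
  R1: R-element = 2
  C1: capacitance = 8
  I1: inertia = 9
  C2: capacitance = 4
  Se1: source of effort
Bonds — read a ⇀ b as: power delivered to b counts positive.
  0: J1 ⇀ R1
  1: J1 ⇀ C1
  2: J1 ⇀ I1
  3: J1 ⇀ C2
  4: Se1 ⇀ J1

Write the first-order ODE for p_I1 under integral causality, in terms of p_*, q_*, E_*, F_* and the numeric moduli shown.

bond 4 stroke→J1  (Se1 (Se) sets effort on bond)
bond 1 stroke→J1  (prefer integral on C1)
bond 2 stroke→I1  (I1: I, integral causality)
bond 0 stroke→J1  (common-f at J1 fixed by 2)
bond 3 stroke→J1  (J1 flow already set via bond 2)

dp_I1/dt = E_Se1 - 2*p_I1/9 - q_C1/8 - q_C2/4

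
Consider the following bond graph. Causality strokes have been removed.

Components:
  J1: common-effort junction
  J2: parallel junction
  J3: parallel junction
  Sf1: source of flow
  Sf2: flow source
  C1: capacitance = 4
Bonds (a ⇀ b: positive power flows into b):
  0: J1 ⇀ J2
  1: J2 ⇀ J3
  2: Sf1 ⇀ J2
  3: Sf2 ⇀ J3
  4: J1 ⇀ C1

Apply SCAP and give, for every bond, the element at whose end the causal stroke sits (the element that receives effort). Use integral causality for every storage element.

#0 stroke→J2
#1 stroke→J3
#2 stroke→Sf1
#3 stroke→Sf2
#4 stroke→J1

bond 2 stroke→Sf1  (source Sf1 imposes f)
bond 3 stroke→Sf2  (Sf2 fixes flow; stroke at Sf2)
bond 1 stroke→J3  (closing 0-jn rule on J3)
bond 0 stroke→J2  (J2: last free bond brings effort in)
bond 4 stroke→J1  (J1: last free bond brings effort in)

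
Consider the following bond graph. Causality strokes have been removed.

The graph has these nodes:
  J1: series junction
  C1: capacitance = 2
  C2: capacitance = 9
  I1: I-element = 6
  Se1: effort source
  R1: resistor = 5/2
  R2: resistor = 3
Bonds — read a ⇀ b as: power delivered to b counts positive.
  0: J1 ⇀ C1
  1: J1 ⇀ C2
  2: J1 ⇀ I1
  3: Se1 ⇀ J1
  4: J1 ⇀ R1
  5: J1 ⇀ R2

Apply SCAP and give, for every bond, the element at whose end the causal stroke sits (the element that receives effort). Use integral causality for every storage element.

b3 stroke at J1  (source Se1 imposes e)
b0 stroke at J1  (C1 outputs effort q/C1)
b1 stroke at J1  (C2 integral (e out))
b2 stroke at I1  (I1 integral (f out))
b4 stroke at J1  (1-jn J1 has f-setter on 2)
b5 stroke at J1  (common-f at J1 fixed by 2)

β0 stroke at J1
β1 stroke at J1
β2 stroke at I1
β3 stroke at J1
β4 stroke at J1
β5 stroke at J1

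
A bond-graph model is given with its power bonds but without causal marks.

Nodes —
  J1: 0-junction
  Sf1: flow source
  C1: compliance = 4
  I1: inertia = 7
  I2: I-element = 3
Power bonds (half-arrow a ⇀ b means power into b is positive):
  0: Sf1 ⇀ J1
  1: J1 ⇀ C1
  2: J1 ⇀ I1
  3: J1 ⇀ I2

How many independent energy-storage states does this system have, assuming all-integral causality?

bond 0 stroke at Sf1  (Sf1 (Sf) sets flow on bond)
bond 1 stroke at J1  (C1 outputs effort q/C1)
bond 2 stroke at I1  (J1 effort already set via bond 1)
bond 3 stroke at I2  (J1: bond 1 brought effort, rest push out)

3  (C1, I1, I2 all integral)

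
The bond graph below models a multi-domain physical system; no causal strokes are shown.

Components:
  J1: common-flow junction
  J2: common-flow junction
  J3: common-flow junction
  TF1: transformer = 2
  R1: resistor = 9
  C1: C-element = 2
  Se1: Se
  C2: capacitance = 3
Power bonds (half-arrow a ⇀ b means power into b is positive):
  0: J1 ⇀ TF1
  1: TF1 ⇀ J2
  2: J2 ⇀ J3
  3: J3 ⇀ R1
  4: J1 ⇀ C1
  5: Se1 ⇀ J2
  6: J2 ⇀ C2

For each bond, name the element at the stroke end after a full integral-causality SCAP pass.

bond 5 →J2  (source Se1 imposes e)
bond 4 →J1  (C1 integral (e out))
bond 0 →TF1  (J1: last free bond brings flow in)
bond 1 →J2  (through TF1, causality passes straight; one stroke at TF1)
bond 6 →J2  (C2 outputs effort q/C2)
bond 2 →J3  (J2 needs exactly one f-in)
bond 3 →R1  (only one flow-in slot at J3)

β0 stroke→TF1
β1 stroke→J2
β2 stroke→J3
β3 stroke→R1
β4 stroke→J1
β5 stroke→J2
β6 stroke→J2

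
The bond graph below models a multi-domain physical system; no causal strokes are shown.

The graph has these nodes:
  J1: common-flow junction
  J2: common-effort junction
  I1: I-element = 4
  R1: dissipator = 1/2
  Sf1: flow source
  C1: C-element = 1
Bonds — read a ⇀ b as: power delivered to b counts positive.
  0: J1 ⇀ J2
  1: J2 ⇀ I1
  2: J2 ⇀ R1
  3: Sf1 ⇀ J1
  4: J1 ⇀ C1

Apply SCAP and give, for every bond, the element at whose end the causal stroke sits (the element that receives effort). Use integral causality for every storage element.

β0 |J1
β1 |I1
β2 |J2
β3 |Sf1
β4 |J1

#3 |Sf1  (source Sf1 imposes f)
#0 |J1  (common-f at J1 fixed by 3)
#4 |J1  (common-f at J1 fixed by 3)
#1 |I1  (I1 integral (f out))
#2 |J2  (J2: last free bond brings effort in)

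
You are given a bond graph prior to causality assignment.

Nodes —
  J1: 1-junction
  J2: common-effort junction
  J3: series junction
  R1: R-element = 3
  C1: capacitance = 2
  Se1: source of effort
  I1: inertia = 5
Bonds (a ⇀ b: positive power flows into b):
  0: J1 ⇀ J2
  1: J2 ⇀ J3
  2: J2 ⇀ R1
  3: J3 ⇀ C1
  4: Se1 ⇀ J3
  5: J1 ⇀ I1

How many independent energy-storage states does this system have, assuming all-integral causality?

2  (C1, I1 all integral)

#4 stroke at J3  (Se1: effort source, stroke at far end)
#3 stroke at J3  (C1 integral (e out))
#1 stroke at J2  (only one flow-in slot at J3)
#0 stroke at J1  (common-e at J2 fixed by 1)
#2 stroke at R1  (J2 effort already set via bond 1)
#5 stroke at I1  (only one flow-in slot at J1)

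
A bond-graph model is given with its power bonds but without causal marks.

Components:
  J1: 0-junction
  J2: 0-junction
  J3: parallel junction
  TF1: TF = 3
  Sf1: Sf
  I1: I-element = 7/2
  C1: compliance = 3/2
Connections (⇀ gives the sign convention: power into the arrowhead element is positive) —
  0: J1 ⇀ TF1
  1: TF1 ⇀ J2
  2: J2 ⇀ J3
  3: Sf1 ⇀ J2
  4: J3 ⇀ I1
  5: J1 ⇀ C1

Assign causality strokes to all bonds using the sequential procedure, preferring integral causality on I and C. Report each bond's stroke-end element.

β0 stroke at TF1
β1 stroke at J2
β2 stroke at J3
β3 stroke at Sf1
β4 stroke at I1
β5 stroke at J1

#3 →Sf1  (Sf1 fixes flow; stroke at Sf1)
#4 →I1  (I1 outputs flow p/I1)
#2 →J3  (closing 0-jn rule on J3)
#1 →J2  (closing 0-jn rule on J2)
#0 →TF1  (through TF1, causality passes straight; one stroke at TF1)
#5 →J1  (J1: last free bond brings effort in)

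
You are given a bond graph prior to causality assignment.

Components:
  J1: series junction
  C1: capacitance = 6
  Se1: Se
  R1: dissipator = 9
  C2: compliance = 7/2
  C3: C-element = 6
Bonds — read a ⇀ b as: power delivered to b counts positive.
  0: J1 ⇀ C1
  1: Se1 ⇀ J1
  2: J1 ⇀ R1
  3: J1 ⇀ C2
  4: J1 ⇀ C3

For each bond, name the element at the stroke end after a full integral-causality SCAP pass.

β1 |J1  (Se1: effort source, stroke at far end)
β0 |J1  (C1: C, integral causality)
β3 |J1  (prefer integral on C2)
β4 |J1  (C3 integral (e out))
β2 |R1  (closing 1-jn rule on J1)

b0 stroke at J1
b1 stroke at J1
b2 stroke at R1
b3 stroke at J1
b4 stroke at J1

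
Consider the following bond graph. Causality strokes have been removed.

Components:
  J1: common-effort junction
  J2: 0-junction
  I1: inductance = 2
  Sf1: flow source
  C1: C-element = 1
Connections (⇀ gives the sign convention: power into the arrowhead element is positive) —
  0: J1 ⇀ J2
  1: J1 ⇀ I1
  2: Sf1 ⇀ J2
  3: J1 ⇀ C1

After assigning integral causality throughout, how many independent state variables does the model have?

2  (C1, I1 all integral)

bond 2 stroke→Sf1  (Sf1 (Sf) sets flow on bond)
bond 0 stroke→J2  (only one effort-in slot at J2)
bond 1 stroke→I1  (I1 outputs flow p/I1)
bond 3 stroke→J1  (closing 0-jn rule on J1)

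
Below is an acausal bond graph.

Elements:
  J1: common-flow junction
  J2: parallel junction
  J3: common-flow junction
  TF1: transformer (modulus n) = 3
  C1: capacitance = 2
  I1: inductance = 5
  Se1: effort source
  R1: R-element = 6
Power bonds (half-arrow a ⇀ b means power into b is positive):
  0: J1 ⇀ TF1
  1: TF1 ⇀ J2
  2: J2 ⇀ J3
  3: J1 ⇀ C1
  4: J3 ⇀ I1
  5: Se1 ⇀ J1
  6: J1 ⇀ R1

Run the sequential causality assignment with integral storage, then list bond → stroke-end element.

β0 stroke at TF1
β1 stroke at J2
β2 stroke at J3
β3 stroke at J1
β4 stroke at I1
β5 stroke at J1
β6 stroke at J1

bond 5 stroke at J1  (Se1: effort source, stroke at far end)
bond 3 stroke at J1  (C1 integral (e out))
bond 4 stroke at I1  (prefer integral on I1)
bond 2 stroke at J3  (1-jn J3 has f-setter on 4)
bond 1 stroke at J2  (only one effort-in slot at J2)
bond 0 stroke at TF1  (through TF1, causality passes straight; one stroke at TF1)
bond 6 stroke at J1  (J1: bond 0 brought flow, rest push out)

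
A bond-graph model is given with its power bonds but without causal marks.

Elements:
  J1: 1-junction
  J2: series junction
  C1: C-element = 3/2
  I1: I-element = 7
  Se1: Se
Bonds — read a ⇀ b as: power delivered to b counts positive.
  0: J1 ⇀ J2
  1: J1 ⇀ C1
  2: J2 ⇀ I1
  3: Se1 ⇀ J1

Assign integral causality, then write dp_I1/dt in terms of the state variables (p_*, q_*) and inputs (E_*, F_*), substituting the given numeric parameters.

#3 |J1  (Se1: effort source, stroke at far end)
#1 |J1  (C1 outputs effort q/C1)
#0 |J2  (J1: last free bond brings flow in)
#2 |I1  (only one flow-in slot at J2)

dp_I1/dt = E_Se1 - 2*q_C1/3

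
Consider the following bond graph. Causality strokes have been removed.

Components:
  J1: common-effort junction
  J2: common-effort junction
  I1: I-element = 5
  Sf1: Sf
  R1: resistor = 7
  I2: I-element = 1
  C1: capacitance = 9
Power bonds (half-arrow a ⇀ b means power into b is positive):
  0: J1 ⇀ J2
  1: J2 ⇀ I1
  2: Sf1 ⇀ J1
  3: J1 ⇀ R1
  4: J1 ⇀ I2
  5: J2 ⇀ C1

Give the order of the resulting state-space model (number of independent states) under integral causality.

#2 |Sf1  (Sf1: flow source, stroke at near end)
#1 |I1  (I1 outputs flow p/I1)
#4 |I2  (I2: I, integral causality)
#5 |J2  (prefer integral on C1)
#0 |J1  (J2: bond 5 brought effort, rest push out)
#3 |R1  (J1 effort already set via bond 0)

3  (C1, I1, I2 all integral)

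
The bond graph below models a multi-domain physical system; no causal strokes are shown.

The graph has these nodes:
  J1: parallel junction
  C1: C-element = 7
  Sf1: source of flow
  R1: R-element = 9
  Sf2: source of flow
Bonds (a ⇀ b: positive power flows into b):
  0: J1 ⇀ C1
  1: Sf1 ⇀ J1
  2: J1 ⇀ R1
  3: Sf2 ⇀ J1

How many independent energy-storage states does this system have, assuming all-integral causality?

bond 1 stroke at Sf1  (Sf1 fixes flow; stroke at Sf1)
bond 3 stroke at Sf2  (Sf2 (Sf) sets flow on bond)
bond 0 stroke at J1  (C1: C, integral causality)
bond 2 stroke at R1  (0-jn J1 has e-setter on 0)

1  (C1 all integral)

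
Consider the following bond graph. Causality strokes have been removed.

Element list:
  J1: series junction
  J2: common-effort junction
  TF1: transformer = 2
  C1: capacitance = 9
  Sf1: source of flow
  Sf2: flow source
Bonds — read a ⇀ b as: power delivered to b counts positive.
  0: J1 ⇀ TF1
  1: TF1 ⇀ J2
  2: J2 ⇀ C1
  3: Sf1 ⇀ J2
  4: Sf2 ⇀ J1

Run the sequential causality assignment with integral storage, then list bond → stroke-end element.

b0 stroke at J1
b1 stroke at TF1
b2 stroke at J2
b3 stroke at Sf1
b4 stroke at Sf2

bond 3 →Sf1  (Sf1 fixes flow; stroke at Sf1)
bond 4 →Sf2  (source Sf2 imposes f)
bond 0 →J1  (J1 flow already set via bond 4)
bond 1 →TF1  (TF1: transformer flips bond 0)
bond 2 →J2  (only one effort-in slot at J2)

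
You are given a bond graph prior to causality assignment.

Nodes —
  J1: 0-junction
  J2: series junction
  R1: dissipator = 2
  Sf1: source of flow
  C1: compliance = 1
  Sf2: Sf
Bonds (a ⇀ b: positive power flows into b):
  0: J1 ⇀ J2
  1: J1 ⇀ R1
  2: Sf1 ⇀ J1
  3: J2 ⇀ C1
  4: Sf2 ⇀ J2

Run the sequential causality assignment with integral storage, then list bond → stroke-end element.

bond 2 stroke→Sf1  (source Sf1 imposes f)
bond 4 stroke→Sf2  (Sf2 (Sf) sets flow on bond)
bond 0 stroke→J2  (common-f at J2 fixed by 4)
bond 3 stroke→J2  (J2: bond 4 brought flow, rest push out)
bond 1 stroke→J1  (J1 needs exactly one e-in)

β0 |J2
β1 |J1
β2 |Sf1
β3 |J2
β4 |Sf2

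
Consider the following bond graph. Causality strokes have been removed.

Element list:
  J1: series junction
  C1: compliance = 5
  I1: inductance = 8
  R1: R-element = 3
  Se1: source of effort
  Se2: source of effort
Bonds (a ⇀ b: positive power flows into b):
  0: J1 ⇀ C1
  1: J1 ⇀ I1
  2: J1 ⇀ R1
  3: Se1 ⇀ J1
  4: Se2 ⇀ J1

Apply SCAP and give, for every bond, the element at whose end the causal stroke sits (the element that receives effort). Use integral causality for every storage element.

b3 |J1  (Se1: effort source, stroke at far end)
b4 |J1  (Se2: effort source, stroke at far end)
b0 |J1  (C1 integral (e out))
b1 |I1  (I1: I, integral causality)
b2 |J1  (J1 flow already set via bond 1)

b0 →J1
b1 →I1
b2 →J1
b3 →J1
b4 →J1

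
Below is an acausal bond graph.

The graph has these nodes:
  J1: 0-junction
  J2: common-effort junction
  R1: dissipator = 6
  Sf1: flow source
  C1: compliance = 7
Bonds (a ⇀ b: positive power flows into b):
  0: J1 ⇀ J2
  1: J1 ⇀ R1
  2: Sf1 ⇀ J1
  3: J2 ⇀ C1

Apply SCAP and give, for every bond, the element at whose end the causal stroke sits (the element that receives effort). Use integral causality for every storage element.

#0 →J1
#1 →R1
#2 →Sf1
#3 →J2

b2 |Sf1  (Sf1: flow source, stroke at near end)
b3 |J2  (C1 outputs effort q/C1)
b0 |J1  (0-jn J2 has e-setter on 3)
b1 |R1  (common-e at J1 fixed by 0)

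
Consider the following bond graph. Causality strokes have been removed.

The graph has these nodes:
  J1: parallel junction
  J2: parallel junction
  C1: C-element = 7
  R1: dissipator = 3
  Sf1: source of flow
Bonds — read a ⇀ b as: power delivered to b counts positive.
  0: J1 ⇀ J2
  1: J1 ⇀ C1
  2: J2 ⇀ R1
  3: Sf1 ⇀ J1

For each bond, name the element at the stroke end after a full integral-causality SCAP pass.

b0 stroke at J2
b1 stroke at J1
b2 stroke at R1
b3 stroke at Sf1

b3 |Sf1  (Sf1 fixes flow; stroke at Sf1)
b1 |J1  (C1 integral (e out))
b0 |J2  (J1: bond 1 brought effort, rest push out)
b2 |R1  (0-jn J2 has e-setter on 0)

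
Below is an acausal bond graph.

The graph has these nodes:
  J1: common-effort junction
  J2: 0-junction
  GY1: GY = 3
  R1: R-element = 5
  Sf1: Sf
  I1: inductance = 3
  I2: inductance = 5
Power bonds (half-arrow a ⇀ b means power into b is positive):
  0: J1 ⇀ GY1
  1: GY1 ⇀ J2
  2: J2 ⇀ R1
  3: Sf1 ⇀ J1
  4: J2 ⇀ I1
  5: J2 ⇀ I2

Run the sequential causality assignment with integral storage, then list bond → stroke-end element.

bond 0 stroke at J1
bond 1 stroke at J2
bond 2 stroke at R1
bond 3 stroke at Sf1
bond 4 stroke at I1
bond 5 stroke at I2

b3 |Sf1  (Sf1: flow source, stroke at near end)
b0 |J1  (closing 0-jn rule on J1)
b1 |J2  (GY GY1: same side as bond 0)
b2 |R1  (common-e at J2 fixed by 1)
b4 |I1  (J2: bond 1 brought effort, rest push out)
b5 |I2  (J2: bond 1 brought effort, rest push out)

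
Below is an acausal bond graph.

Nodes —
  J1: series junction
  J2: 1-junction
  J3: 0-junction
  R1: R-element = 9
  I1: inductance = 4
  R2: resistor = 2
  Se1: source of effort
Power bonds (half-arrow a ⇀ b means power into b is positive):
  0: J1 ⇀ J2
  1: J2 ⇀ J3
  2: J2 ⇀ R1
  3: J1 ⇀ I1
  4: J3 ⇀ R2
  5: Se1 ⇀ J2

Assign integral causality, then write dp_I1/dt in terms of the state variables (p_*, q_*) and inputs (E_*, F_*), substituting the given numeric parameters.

dp_I1/dt = E_Se1 - 11*p_I1/4

#5 →J2  (source Se1 imposes e)
#3 →I1  (prefer integral on I1)
#0 →J1  (J1 flow already set via bond 3)
#1 →J2  (1-jn J2 has f-setter on 0)
#2 →J2  (1-jn J2 has f-setter on 0)
#4 →J3  (J3: last free bond brings effort in)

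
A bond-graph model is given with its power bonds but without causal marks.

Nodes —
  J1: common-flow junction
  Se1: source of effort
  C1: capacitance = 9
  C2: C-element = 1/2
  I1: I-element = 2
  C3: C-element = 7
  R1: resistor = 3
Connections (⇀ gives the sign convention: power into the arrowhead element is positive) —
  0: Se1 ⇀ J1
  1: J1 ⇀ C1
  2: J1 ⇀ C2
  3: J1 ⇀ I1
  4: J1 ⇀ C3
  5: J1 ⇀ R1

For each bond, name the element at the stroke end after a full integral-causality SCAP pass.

β0 →J1
β1 →J1
β2 →J1
β3 →I1
β4 →J1
β5 →J1

bond 0 stroke→J1  (Se1 (Se) sets effort on bond)
bond 1 stroke→J1  (C1 outputs effort q/C1)
bond 2 stroke→J1  (C2 integral (e out))
bond 3 stroke→I1  (I1: I, integral causality)
bond 4 stroke→J1  (1-jn J1 has f-setter on 3)
bond 5 stroke→J1  (1-jn J1 has f-setter on 3)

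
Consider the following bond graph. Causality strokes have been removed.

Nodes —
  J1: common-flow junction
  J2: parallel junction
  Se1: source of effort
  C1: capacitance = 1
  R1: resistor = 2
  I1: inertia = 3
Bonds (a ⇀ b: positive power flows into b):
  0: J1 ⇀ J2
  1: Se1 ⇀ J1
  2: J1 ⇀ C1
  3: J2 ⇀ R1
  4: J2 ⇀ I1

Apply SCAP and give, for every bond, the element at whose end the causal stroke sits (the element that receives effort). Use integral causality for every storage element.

#0 stroke at J2
#1 stroke at J1
#2 stroke at J1
#3 stroke at R1
#4 stroke at I1

β1 →J1  (Se1 (Se) sets effort on bond)
β2 →J1  (prefer integral on C1)
β0 →J2  (closing 1-jn rule on J1)
β3 →R1  (J2 effort already set via bond 0)
β4 →I1  (0-jn J2 has e-setter on 0)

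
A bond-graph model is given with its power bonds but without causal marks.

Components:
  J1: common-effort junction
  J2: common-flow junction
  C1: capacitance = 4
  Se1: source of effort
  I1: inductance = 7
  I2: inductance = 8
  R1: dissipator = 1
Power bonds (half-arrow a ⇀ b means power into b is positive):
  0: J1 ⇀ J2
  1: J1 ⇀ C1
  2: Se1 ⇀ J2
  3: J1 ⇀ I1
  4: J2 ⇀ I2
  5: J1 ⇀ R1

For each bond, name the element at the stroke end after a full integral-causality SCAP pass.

b2 stroke at J2  (Se1 fixes effort; stroke away)
b1 stroke at J1  (C1 outputs effort q/C1)
b0 stroke at J2  (common-e at J1 fixed by 1)
b3 stroke at I1  (common-e at J1 fixed by 1)
b5 stroke at R1  (J1: bond 1 brought effort, rest push out)
b4 stroke at I2  (only one flow-in slot at J2)

β0 stroke→J2
β1 stroke→J1
β2 stroke→J2
β3 stroke→I1
β4 stroke→I2
β5 stroke→R1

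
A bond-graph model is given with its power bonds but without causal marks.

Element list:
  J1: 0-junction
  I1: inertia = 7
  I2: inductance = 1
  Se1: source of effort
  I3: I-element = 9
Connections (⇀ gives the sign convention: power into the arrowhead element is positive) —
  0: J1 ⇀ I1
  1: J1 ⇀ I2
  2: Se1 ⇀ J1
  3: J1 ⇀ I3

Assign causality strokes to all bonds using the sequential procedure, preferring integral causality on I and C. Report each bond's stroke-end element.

bond 2 stroke at J1  (Se1 (Se) sets effort on bond)
bond 0 stroke at I1  (J1: bond 2 brought effort, rest push out)
bond 1 stroke at I2  (common-e at J1 fixed by 2)
bond 3 stroke at I3  (0-jn J1 has e-setter on 2)

#0 stroke at I1
#1 stroke at I2
#2 stroke at J1
#3 stroke at I3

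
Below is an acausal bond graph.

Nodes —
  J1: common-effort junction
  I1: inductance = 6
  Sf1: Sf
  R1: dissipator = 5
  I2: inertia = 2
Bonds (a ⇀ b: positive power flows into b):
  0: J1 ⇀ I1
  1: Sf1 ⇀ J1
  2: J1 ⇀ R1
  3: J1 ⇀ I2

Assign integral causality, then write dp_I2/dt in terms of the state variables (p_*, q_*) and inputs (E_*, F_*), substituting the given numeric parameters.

dp_I2/dt = 5*F_Sf1 - 5*p_I1/6 - 5*p_I2/2

#1 stroke→Sf1  (Sf1: flow source, stroke at near end)
#0 stroke→I1  (I1 integral (f out))
#3 stroke→I2  (prefer integral on I2)
#2 stroke→J1  (only one effort-in slot at J1)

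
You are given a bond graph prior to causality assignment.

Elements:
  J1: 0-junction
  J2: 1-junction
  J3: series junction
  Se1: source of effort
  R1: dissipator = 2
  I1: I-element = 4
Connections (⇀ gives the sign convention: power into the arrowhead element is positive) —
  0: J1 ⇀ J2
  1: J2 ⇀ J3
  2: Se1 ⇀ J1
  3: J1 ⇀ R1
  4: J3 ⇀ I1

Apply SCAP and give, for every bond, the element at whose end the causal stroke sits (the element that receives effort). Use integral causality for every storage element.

#0 stroke at J2
#1 stroke at J3
#2 stroke at J1
#3 stroke at R1
#4 stroke at I1

β2 |J1  (Se1 (Se) sets effort on bond)
β0 |J2  (common-e at J1 fixed by 2)
β3 |R1  (J1: bond 2 brought effort, rest push out)
β1 |J3  (J2 needs exactly one f-in)
β4 |I1  (J3 needs exactly one f-in)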